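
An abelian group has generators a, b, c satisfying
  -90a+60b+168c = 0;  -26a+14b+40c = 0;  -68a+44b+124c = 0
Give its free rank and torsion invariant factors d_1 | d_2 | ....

rank_ℚ(R)=3; free=3−3=0
SNF(R) diag = [2, 6, 12] → torsion [2, 6, 12]

Answer: M ≅ ℤ/2 ⊕ ℤ/6 ⊕ ℤ/12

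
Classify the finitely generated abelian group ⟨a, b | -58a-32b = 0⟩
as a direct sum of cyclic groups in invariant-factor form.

Answer: M ≅ ℤ^1 ⊕ ℤ/2

Derivation:
rank_ℚ(R)=1; free=2−1=1
SNF(R) diag = [2] → torsion [2]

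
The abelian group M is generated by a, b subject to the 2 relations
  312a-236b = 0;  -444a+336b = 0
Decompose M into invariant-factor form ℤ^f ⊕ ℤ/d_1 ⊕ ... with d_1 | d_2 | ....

rank_ℚ(R)=2; free=2−2=0
SNF(R) diag = [4, 12] → torsion [4, 12]

Answer: M ≅ ℤ/4 ⊕ ℤ/12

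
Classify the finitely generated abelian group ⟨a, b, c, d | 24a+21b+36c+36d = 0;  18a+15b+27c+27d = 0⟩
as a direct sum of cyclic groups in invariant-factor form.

rank_ℚ(R)=2; free=4−2=2
SNF(R) diag = [3, 3] → torsion [3, 3]

Answer: M ≅ ℤ^2 ⊕ ℤ/3 ⊕ ℤ/3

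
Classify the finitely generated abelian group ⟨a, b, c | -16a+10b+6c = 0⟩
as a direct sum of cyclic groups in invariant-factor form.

rank_ℚ(R)=1; free=3−1=2
SNF(R) diag = [2] → torsion [2]

Answer: M ≅ ℤ^2 ⊕ ℤ/2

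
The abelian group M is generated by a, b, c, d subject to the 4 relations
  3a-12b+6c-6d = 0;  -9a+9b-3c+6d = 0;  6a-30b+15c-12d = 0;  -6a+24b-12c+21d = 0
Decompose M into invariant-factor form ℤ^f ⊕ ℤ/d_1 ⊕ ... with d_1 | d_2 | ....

rank_ℚ(R)=4; free=4−4=0
SNF(R) diag = [3, 3, 3, 9] → torsion [3, 3, 3, 9]

Answer: M ≅ ℤ/3 ⊕ ℤ/3 ⊕ ℤ/3 ⊕ ℤ/9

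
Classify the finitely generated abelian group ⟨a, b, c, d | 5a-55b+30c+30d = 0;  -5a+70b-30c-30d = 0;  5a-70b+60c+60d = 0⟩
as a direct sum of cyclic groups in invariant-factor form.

Answer: M ≅ ℤ^1 ⊕ ℤ/5 ⊕ ℤ/15 ⊕ ℤ/30

Derivation:
rank_ℚ(R)=3; free=4−3=1
SNF(R) diag = [5, 15, 30] → torsion [5, 15, 30]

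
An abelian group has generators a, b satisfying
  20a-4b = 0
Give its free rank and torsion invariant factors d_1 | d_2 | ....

rank_ℚ(R)=1; free=2−1=1
SNF(R) diag = [4] → torsion [4]

Answer: M ≅ ℤ^1 ⊕ ℤ/4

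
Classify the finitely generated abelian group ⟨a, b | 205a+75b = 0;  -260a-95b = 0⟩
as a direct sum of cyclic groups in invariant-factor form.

rank_ℚ(R)=2; free=2−2=0
SNF(R) diag = [5, 5] → torsion [5, 5]

Answer: M ≅ ℤ/5 ⊕ ℤ/5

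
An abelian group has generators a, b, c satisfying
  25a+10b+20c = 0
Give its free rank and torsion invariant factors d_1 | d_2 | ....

Answer: M ≅ ℤ^2 ⊕ ℤ/5

Derivation:
rank_ℚ(R)=1; free=3−1=2
SNF(R) diag = [5] → torsion [5]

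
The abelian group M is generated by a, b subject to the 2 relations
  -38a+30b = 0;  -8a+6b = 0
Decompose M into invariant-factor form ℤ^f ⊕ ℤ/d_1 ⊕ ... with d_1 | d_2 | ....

rank_ℚ(R)=2; free=2−2=0
SNF(R) diag = [2, 6] → torsion [2, 6]

Answer: M ≅ ℤ/2 ⊕ ℤ/6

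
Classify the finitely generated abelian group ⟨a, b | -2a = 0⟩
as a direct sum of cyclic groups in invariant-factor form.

rank_ℚ(R)=1; free=2−1=1
SNF(R) diag = [2] → torsion [2]

Answer: M ≅ ℤ^1 ⊕ ℤ/2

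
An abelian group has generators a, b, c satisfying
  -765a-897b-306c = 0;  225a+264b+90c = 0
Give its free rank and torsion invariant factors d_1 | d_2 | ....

rank_ℚ(R)=2; free=3−2=1
SNF(R) diag = [3, 9] → torsion [3, 9]

Answer: M ≅ ℤ^1 ⊕ ℤ/3 ⊕ ℤ/9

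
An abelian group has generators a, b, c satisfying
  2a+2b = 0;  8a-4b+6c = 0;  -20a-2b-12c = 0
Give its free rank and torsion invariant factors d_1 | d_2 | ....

Answer: M ≅ ℤ/2 ⊕ ℤ/6 ⊕ ℤ/6

Derivation:
rank_ℚ(R)=3; free=3−3=0
SNF(R) diag = [2, 6, 6] → torsion [2, 6, 6]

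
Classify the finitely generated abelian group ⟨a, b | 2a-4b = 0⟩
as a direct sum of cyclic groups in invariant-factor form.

Answer: M ≅ ℤ^1 ⊕ ℤ/2

Derivation:
rank_ℚ(R)=1; free=2−1=1
SNF(R) diag = [2] → torsion [2]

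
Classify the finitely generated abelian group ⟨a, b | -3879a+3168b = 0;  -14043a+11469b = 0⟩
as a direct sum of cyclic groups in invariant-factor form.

rank_ℚ(R)=2; free=2−2=0
SNF(R) diag = [3, 9] → torsion [3, 9]

Answer: M ≅ ℤ/3 ⊕ ℤ/9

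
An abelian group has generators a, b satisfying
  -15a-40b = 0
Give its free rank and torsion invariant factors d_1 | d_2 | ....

Answer: M ≅ ℤ^1 ⊕ ℤ/5

Derivation:
rank_ℚ(R)=1; free=2−1=1
SNF(R) diag = [5] → torsion [5]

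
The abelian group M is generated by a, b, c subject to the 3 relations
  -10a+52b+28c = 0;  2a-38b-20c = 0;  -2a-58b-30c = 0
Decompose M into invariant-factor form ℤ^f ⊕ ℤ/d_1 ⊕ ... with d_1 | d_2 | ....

rank_ℚ(R)=3; free=3−3=0
SNF(R) diag = [2, 2, 6] → torsion [2, 2, 6]

Answer: M ≅ ℤ/2 ⊕ ℤ/2 ⊕ ℤ/6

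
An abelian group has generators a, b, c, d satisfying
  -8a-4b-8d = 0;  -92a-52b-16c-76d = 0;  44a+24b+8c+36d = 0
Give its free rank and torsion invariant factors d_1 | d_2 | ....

rank_ℚ(R)=3; free=4−3=1
SNF(R) diag = [4, 4, 8] → torsion [4, 4, 8]

Answer: M ≅ ℤ^1 ⊕ ℤ/4 ⊕ ℤ/4 ⊕ ℤ/8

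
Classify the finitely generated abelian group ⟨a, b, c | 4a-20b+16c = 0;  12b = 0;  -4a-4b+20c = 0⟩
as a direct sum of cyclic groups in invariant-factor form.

rank_ℚ(R)=3; free=3−3=0
SNF(R) diag = [4, 12, 36] → torsion [4, 12, 36]

Answer: M ≅ ℤ/4 ⊕ ℤ/12 ⊕ ℤ/36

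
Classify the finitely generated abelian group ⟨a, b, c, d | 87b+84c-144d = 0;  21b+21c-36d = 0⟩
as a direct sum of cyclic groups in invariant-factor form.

rank_ℚ(R)=2; free=4−2=2
SNF(R) diag = [3, 3] → torsion [3, 3]

Answer: M ≅ ℤ^2 ⊕ ℤ/3 ⊕ ℤ/3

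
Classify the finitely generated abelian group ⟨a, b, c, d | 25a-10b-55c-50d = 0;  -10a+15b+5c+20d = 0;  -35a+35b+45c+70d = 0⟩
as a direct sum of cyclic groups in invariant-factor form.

rank_ℚ(R)=3; free=4−3=1
SNF(R) diag = [5, 5, 5] → torsion [5, 5, 5]

Answer: M ≅ ℤ^1 ⊕ ℤ/5 ⊕ ℤ/5 ⊕ ℤ/5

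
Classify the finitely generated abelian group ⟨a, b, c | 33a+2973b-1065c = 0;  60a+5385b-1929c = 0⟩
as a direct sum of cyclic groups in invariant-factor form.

Answer: M ≅ ℤ^1 ⊕ ℤ/3 ⊕ ℤ/9

Derivation:
rank_ℚ(R)=2; free=3−2=1
SNF(R) diag = [3, 9] → torsion [3, 9]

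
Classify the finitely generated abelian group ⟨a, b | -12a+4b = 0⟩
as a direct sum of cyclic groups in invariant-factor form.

rank_ℚ(R)=1; free=2−1=1
SNF(R) diag = [4] → torsion [4]

Answer: M ≅ ℤ^1 ⊕ ℤ/4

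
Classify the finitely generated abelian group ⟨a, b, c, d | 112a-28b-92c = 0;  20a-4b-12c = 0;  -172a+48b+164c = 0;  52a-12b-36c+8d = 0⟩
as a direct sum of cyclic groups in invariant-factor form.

rank_ℚ(R)=4; free=4−4=0
SNF(R) diag = [4, 4, 4, 8] → torsion [4, 4, 4, 8]

Answer: M ≅ ℤ/4 ⊕ ℤ/4 ⊕ ℤ/4 ⊕ ℤ/8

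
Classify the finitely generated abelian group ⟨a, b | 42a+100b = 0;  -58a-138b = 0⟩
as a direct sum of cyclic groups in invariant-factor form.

rank_ℚ(R)=2; free=2−2=0
SNF(R) diag = [2, 2] → torsion [2, 2]

Answer: M ≅ ℤ/2 ⊕ ℤ/2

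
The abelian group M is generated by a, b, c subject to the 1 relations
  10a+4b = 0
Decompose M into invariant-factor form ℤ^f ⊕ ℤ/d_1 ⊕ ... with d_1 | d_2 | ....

Answer: M ≅ ℤ^2 ⊕ ℤ/2

Derivation:
rank_ℚ(R)=1; free=3−1=2
SNF(R) diag = [2] → torsion [2]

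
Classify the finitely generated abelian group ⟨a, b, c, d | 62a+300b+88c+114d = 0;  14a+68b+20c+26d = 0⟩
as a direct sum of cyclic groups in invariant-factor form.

Answer: M ≅ ℤ^2 ⊕ ℤ/2 ⊕ ℤ/4

Derivation:
rank_ℚ(R)=2; free=4−2=2
SNF(R) diag = [2, 4] → torsion [2, 4]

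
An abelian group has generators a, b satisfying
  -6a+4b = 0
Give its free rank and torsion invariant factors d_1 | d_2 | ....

Answer: M ≅ ℤ^1 ⊕ ℤ/2

Derivation:
rank_ℚ(R)=1; free=2−1=1
SNF(R) diag = [2] → torsion [2]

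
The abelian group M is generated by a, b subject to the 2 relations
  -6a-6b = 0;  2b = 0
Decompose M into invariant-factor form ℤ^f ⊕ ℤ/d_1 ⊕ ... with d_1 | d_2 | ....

Answer: M ≅ ℤ/2 ⊕ ℤ/6

Derivation:
rank_ℚ(R)=2; free=2−2=0
SNF(R) diag = [2, 6] → torsion [2, 6]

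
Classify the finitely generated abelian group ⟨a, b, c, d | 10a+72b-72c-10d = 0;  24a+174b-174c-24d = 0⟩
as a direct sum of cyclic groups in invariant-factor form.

Answer: M ≅ ℤ^2 ⊕ ℤ/2 ⊕ ℤ/6

Derivation:
rank_ℚ(R)=2; free=4−2=2
SNF(R) diag = [2, 6] → torsion [2, 6]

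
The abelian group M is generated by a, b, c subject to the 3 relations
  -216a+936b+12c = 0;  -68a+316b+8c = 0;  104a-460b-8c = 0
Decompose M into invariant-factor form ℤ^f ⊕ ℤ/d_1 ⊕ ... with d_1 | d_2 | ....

Answer: M ≅ ℤ/4 ⊕ ℤ/12 ⊕ ℤ/36

Derivation:
rank_ℚ(R)=3; free=3−3=0
SNF(R) diag = [4, 12, 36] → torsion [4, 12, 36]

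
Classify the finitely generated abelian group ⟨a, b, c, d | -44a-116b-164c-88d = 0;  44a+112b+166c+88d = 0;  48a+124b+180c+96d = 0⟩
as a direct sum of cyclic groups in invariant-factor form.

rank_ℚ(R)=3; free=4−3=1
SNF(R) diag = [2, 4, 4] → torsion [2, 4, 4]

Answer: M ≅ ℤ^1 ⊕ ℤ/2 ⊕ ℤ/4 ⊕ ℤ/4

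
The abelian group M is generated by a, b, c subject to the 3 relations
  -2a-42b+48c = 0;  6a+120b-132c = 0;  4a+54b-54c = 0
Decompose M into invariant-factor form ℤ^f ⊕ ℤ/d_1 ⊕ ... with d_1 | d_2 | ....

Answer: M ≅ ℤ/2 ⊕ ℤ/6 ⊕ ℤ/18

Derivation:
rank_ℚ(R)=3; free=3−3=0
SNF(R) diag = [2, 6, 18] → torsion [2, 6, 18]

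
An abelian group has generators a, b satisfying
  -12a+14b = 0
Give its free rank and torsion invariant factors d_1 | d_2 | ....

Answer: M ≅ ℤ^1 ⊕ ℤ/2

Derivation:
rank_ℚ(R)=1; free=2−1=1
SNF(R) diag = [2] → torsion [2]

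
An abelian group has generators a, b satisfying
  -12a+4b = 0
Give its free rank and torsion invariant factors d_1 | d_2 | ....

rank_ℚ(R)=1; free=2−1=1
SNF(R) diag = [4] → torsion [4]

Answer: M ≅ ℤ^1 ⊕ ℤ/4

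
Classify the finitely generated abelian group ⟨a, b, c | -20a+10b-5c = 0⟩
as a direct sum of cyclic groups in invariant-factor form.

rank_ℚ(R)=1; free=3−1=2
SNF(R) diag = [5] → torsion [5]

Answer: M ≅ ℤ^2 ⊕ ℤ/5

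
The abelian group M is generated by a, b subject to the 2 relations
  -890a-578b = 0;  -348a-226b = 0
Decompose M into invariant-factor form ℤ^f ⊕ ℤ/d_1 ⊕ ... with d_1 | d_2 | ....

rank_ℚ(R)=2; free=2−2=0
SNF(R) diag = [2, 2] → torsion [2, 2]

Answer: M ≅ ℤ/2 ⊕ ℤ/2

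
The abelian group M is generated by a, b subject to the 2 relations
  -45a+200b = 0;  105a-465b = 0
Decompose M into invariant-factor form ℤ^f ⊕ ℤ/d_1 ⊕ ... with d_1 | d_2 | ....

rank_ℚ(R)=2; free=2−2=0
SNF(R) diag = [5, 15] → torsion [5, 15]

Answer: M ≅ ℤ/5 ⊕ ℤ/15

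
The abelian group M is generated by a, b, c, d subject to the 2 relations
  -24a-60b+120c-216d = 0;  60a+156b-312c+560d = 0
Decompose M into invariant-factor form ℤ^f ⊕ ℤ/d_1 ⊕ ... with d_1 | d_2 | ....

rank_ℚ(R)=2; free=4−2=2
SNF(R) diag = [4, 12] → torsion [4, 12]

Answer: M ≅ ℤ^2 ⊕ ℤ/4 ⊕ ℤ/12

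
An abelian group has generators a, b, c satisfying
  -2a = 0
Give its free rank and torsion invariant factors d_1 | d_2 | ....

rank_ℚ(R)=1; free=3−1=2
SNF(R) diag = [2] → torsion [2]

Answer: M ≅ ℤ^2 ⊕ ℤ/2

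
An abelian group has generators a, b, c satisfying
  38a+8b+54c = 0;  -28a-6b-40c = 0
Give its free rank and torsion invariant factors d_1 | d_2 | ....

Answer: M ≅ ℤ^1 ⊕ ℤ/2 ⊕ ℤ/2

Derivation:
rank_ℚ(R)=2; free=3−2=1
SNF(R) diag = [2, 2] → torsion [2, 2]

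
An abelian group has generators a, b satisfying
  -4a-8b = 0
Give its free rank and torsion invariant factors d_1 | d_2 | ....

rank_ℚ(R)=1; free=2−1=1
SNF(R) diag = [4] → torsion [4]

Answer: M ≅ ℤ^1 ⊕ ℤ/4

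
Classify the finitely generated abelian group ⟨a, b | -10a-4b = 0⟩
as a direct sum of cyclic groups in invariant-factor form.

rank_ℚ(R)=1; free=2−1=1
SNF(R) diag = [2] → torsion [2]

Answer: M ≅ ℤ^1 ⊕ ℤ/2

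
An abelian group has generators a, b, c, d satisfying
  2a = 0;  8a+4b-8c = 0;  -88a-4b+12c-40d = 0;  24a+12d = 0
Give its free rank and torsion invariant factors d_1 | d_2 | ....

rank_ℚ(R)=4; free=4−4=0
SNF(R) diag = [2, 4, 4, 12] → torsion [2, 4, 4, 12]

Answer: M ≅ ℤ/2 ⊕ ℤ/4 ⊕ ℤ/4 ⊕ ℤ/12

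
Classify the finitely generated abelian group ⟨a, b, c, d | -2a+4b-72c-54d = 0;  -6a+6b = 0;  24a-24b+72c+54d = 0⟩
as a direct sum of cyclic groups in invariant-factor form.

rank_ℚ(R)=3; free=4−3=1
SNF(R) diag = [2, 6, 18] → torsion [2, 6, 18]

Answer: M ≅ ℤ^1 ⊕ ℤ/2 ⊕ ℤ/6 ⊕ ℤ/18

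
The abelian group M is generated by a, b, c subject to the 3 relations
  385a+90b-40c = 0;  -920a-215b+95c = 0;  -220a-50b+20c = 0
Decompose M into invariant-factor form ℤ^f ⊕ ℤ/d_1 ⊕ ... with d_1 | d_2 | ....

Answer: M ≅ ℤ/5 ⊕ ℤ/5 ⊕ ℤ/10

Derivation:
rank_ℚ(R)=3; free=3−3=0
SNF(R) diag = [5, 5, 10] → torsion [5, 5, 10]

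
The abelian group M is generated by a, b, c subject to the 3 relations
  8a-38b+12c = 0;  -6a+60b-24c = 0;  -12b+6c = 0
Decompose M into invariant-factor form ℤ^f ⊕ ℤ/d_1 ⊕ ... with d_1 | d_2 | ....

rank_ℚ(R)=3; free=3−3=0
SNF(R) diag = [2, 6, 6] → torsion [2, 6, 6]

Answer: M ≅ ℤ/2 ⊕ ℤ/6 ⊕ ℤ/6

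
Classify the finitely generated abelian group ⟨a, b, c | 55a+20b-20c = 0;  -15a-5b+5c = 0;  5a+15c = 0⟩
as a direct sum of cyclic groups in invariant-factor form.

Answer: M ≅ ℤ/5 ⊕ ℤ/5 ⊕ ℤ/15

Derivation:
rank_ℚ(R)=3; free=3−3=0
SNF(R) diag = [5, 5, 15] → torsion [5, 5, 15]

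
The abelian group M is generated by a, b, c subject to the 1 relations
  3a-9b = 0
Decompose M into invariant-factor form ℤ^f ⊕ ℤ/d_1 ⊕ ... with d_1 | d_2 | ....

rank_ℚ(R)=1; free=3−1=2
SNF(R) diag = [3] → torsion [3]

Answer: M ≅ ℤ^2 ⊕ ℤ/3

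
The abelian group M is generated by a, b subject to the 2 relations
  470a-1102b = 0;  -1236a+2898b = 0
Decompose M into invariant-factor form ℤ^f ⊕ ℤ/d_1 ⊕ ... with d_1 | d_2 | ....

Answer: M ≅ ℤ/2 ⊕ ℤ/6

Derivation:
rank_ℚ(R)=2; free=2−2=0
SNF(R) diag = [2, 6] → torsion [2, 6]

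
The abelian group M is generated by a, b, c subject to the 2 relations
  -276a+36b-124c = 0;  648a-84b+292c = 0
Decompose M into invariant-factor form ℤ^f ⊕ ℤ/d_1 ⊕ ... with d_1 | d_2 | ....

rank_ℚ(R)=2; free=3−2=1
SNF(R) diag = [4, 12] → torsion [4, 12]

Answer: M ≅ ℤ^1 ⊕ ℤ/4 ⊕ ℤ/12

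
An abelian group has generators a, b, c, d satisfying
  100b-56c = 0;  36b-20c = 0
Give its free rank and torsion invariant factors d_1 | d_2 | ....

Answer: M ≅ ℤ^2 ⊕ ℤ/4 ⊕ ℤ/4

Derivation:
rank_ℚ(R)=2; free=4−2=2
SNF(R) diag = [4, 4] → torsion [4, 4]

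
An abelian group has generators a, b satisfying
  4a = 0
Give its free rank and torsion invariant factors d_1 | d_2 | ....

Answer: M ≅ ℤ^1 ⊕ ℤ/4

Derivation:
rank_ℚ(R)=1; free=2−1=1
SNF(R) diag = [4] → torsion [4]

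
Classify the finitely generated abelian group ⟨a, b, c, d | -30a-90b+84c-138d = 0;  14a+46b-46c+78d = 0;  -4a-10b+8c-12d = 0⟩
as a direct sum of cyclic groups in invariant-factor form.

rank_ℚ(R)=3; free=4−3=1
SNF(R) diag = [2, 2, 6] → torsion [2, 2, 6]

Answer: M ≅ ℤ^1 ⊕ ℤ/2 ⊕ ℤ/2 ⊕ ℤ/6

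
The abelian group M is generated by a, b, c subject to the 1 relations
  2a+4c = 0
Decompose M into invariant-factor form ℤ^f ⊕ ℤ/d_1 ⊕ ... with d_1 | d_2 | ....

Answer: M ≅ ℤ^2 ⊕ ℤ/2

Derivation:
rank_ℚ(R)=1; free=3−1=2
SNF(R) diag = [2] → torsion [2]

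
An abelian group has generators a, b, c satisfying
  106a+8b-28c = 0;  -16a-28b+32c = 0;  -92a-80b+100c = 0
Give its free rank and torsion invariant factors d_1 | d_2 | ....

rank_ℚ(R)=3; free=3−3=0
SNF(R) diag = [2, 4, 12] → torsion [2, 4, 12]

Answer: M ≅ ℤ/2 ⊕ ℤ/4 ⊕ ℤ/12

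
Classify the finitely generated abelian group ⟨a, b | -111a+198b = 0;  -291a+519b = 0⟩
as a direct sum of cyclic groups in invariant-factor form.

Answer: M ≅ ℤ/3 ⊕ ℤ/3

Derivation:
rank_ℚ(R)=2; free=2−2=0
SNF(R) diag = [3, 3] → torsion [3, 3]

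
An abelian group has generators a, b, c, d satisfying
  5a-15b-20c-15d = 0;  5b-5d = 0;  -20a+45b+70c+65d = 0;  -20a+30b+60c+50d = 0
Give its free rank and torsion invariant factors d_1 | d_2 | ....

Answer: M ≅ ℤ/5 ⊕ ℤ/5 ⊕ ℤ/10 ⊕ ℤ/20

Derivation:
rank_ℚ(R)=4; free=4−4=0
SNF(R) diag = [5, 5, 10, 20] → torsion [5, 5, 10, 20]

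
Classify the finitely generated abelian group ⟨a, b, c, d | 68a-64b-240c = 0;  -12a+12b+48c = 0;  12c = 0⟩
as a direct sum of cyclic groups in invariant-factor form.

Answer: M ≅ ℤ^1 ⊕ ℤ/4 ⊕ ℤ/12 ⊕ ℤ/12

Derivation:
rank_ℚ(R)=3; free=4−3=1
SNF(R) diag = [4, 12, 12] → torsion [4, 12, 12]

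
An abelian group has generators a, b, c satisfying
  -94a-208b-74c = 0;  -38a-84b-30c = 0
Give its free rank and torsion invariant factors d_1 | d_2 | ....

rank_ℚ(R)=2; free=3−2=1
SNF(R) diag = [2, 4] → torsion [2, 4]

Answer: M ≅ ℤ^1 ⊕ ℤ/2 ⊕ ℤ/4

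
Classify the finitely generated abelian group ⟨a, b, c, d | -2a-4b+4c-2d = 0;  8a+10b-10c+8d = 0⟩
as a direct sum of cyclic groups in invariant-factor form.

Answer: M ≅ ℤ^2 ⊕ ℤ/2 ⊕ ℤ/6

Derivation:
rank_ℚ(R)=2; free=4−2=2
SNF(R) diag = [2, 6] → torsion [2, 6]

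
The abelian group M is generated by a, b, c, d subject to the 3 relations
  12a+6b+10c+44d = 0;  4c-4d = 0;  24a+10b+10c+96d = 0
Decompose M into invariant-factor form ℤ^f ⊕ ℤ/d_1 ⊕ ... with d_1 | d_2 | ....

Answer: M ≅ ℤ^1 ⊕ ℤ/2 ⊕ ℤ/4 ⊕ ℤ/12

Derivation:
rank_ℚ(R)=3; free=4−3=1
SNF(R) diag = [2, 4, 12] → torsion [2, 4, 12]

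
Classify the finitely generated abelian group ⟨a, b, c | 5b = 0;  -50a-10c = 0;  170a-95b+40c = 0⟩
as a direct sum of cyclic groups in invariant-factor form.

rank_ℚ(R)=3; free=3−3=0
SNF(R) diag = [5, 10, 30] → torsion [5, 10, 30]

Answer: M ≅ ℤ/5 ⊕ ℤ/10 ⊕ ℤ/30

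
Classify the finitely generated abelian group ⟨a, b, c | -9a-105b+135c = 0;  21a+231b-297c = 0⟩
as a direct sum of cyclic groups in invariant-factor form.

rank_ℚ(R)=2; free=3−2=1
SNF(R) diag = [3, 6] → torsion [3, 6]

Answer: M ≅ ℤ^1 ⊕ ℤ/3 ⊕ ℤ/6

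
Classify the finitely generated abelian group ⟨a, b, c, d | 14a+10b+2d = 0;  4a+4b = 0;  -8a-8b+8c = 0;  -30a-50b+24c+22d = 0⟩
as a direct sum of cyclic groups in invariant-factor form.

Answer: M ≅ ℤ/2 ⊕ ℤ/4 ⊕ ℤ/8 ⊕ ℤ/24

Derivation:
rank_ℚ(R)=4; free=4−4=0
SNF(R) diag = [2, 4, 8, 24] → torsion [2, 4, 8, 24]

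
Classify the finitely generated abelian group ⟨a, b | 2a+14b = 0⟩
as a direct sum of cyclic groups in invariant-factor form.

rank_ℚ(R)=1; free=2−1=1
SNF(R) diag = [2] → torsion [2]

Answer: M ≅ ℤ^1 ⊕ ℤ/2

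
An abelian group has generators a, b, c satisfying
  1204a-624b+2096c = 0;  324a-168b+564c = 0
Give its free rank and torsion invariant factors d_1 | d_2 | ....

rank_ℚ(R)=2; free=3−2=1
SNF(R) diag = [4, 12] → torsion [4, 12]

Answer: M ≅ ℤ^1 ⊕ ℤ/4 ⊕ ℤ/12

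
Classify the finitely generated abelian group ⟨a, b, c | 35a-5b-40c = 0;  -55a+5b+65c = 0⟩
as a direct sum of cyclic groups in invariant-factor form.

Answer: M ≅ ℤ^1 ⊕ ℤ/5 ⊕ ℤ/5

Derivation:
rank_ℚ(R)=2; free=3−2=1
SNF(R) diag = [5, 5] → torsion [5, 5]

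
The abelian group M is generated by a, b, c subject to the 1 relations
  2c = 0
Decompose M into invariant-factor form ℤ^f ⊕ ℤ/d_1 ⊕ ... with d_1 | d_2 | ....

rank_ℚ(R)=1; free=3−1=2
SNF(R) diag = [2] → torsion [2]

Answer: M ≅ ℤ^2 ⊕ ℤ/2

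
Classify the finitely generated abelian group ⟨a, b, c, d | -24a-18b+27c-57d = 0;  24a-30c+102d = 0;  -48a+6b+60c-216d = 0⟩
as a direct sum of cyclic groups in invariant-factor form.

rank_ℚ(R)=3; free=4−3=1
SNF(R) diag = [3, 6, 12] → torsion [3, 6, 12]

Answer: M ≅ ℤ^1 ⊕ ℤ/3 ⊕ ℤ/6 ⊕ ℤ/12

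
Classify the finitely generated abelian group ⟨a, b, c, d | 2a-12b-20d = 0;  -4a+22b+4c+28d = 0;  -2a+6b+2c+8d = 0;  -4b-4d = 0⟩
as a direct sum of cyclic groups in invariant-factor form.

Answer: M ≅ ℤ/2 ⊕ ℤ/2 ⊕ ℤ/2 ⊕ ℤ/4

Derivation:
rank_ℚ(R)=4; free=4−4=0
SNF(R) diag = [2, 2, 2, 4] → torsion [2, 2, 2, 4]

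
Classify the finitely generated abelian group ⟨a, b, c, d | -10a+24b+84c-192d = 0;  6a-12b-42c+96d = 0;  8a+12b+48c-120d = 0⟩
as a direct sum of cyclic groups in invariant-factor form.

rank_ℚ(R)=3; free=4−3=1
SNF(R) diag = [2, 6, 12] → torsion [2, 6, 12]

Answer: M ≅ ℤ^1 ⊕ ℤ/2 ⊕ ℤ/6 ⊕ ℤ/12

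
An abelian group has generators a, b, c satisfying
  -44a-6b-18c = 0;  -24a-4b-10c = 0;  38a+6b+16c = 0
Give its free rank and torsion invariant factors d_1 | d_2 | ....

Answer: M ≅ ℤ/2 ⊕ ℤ/2 ⊕ ℤ/2

Derivation:
rank_ℚ(R)=3; free=3−3=0
SNF(R) diag = [2, 2, 2] → torsion [2, 2, 2]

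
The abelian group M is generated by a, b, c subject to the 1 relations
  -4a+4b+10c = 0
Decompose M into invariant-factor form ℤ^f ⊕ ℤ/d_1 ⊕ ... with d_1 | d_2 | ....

rank_ℚ(R)=1; free=3−1=2
SNF(R) diag = [2] → torsion [2]

Answer: M ≅ ℤ^2 ⊕ ℤ/2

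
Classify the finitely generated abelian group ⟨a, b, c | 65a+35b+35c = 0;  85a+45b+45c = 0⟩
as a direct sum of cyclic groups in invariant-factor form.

rank_ℚ(R)=2; free=3−2=1
SNF(R) diag = [5, 10] → torsion [5, 10]

Answer: M ≅ ℤ^1 ⊕ ℤ/5 ⊕ ℤ/10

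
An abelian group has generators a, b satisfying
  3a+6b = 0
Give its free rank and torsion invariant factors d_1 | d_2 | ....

Answer: M ≅ ℤ^1 ⊕ ℤ/3

Derivation:
rank_ℚ(R)=1; free=2−1=1
SNF(R) diag = [3] → torsion [3]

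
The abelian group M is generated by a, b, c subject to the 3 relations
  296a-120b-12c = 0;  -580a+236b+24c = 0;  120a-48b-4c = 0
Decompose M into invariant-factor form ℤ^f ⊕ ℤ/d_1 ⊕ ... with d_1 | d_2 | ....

Answer: M ≅ ℤ/4 ⊕ ℤ/4 ⊕ ℤ/8

Derivation:
rank_ℚ(R)=3; free=3−3=0
SNF(R) diag = [4, 4, 8] → torsion [4, 4, 8]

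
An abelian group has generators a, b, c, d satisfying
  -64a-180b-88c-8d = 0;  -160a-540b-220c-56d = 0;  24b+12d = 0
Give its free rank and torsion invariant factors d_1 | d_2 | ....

rank_ℚ(R)=3; free=4−3=1
SNF(R) diag = [4, 12, 36] → torsion [4, 12, 36]

Answer: M ≅ ℤ^1 ⊕ ℤ/4 ⊕ ℤ/12 ⊕ ℤ/36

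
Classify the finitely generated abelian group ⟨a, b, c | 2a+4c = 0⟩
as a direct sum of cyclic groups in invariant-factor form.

Answer: M ≅ ℤ^2 ⊕ ℤ/2

Derivation:
rank_ℚ(R)=1; free=3−1=2
SNF(R) diag = [2] → torsion [2]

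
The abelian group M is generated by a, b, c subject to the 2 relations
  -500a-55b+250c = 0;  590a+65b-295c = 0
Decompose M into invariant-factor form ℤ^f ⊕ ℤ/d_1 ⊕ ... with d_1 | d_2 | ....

rank_ℚ(R)=2; free=3−2=1
SNF(R) diag = [5, 5] → torsion [5, 5]

Answer: M ≅ ℤ^1 ⊕ ℤ/5 ⊕ ℤ/5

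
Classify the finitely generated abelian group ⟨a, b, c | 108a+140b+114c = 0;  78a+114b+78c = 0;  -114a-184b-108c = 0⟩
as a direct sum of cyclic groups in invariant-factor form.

rank_ℚ(R)=3; free=3−3=0
SNF(R) diag = [2, 6, 18] → torsion [2, 6, 18]

Answer: M ≅ ℤ/2 ⊕ ℤ/6 ⊕ ℤ/18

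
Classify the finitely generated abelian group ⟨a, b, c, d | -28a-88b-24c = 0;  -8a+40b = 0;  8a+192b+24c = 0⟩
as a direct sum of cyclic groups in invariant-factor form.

Answer: M ≅ ℤ^1 ⊕ ℤ/4 ⊕ ℤ/8 ⊕ ℤ/24

Derivation:
rank_ℚ(R)=3; free=4−3=1
SNF(R) diag = [4, 8, 24] → torsion [4, 8, 24]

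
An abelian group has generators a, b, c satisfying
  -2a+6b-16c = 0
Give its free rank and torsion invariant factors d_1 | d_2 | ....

rank_ℚ(R)=1; free=3−1=2
SNF(R) diag = [2] → torsion [2]

Answer: M ≅ ℤ^2 ⊕ ℤ/2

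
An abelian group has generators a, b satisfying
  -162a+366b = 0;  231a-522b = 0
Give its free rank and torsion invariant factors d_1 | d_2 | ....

rank_ℚ(R)=2; free=2−2=0
SNF(R) diag = [3, 6] → torsion [3, 6]

Answer: M ≅ ℤ/3 ⊕ ℤ/6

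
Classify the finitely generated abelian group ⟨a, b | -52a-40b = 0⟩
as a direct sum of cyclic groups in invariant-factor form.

rank_ℚ(R)=1; free=2−1=1
SNF(R) diag = [4] → torsion [4]

Answer: M ≅ ℤ^1 ⊕ ℤ/4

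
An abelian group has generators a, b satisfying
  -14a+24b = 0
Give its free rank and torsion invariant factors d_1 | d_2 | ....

rank_ℚ(R)=1; free=2−1=1
SNF(R) diag = [2] → torsion [2]

Answer: M ≅ ℤ^1 ⊕ ℤ/2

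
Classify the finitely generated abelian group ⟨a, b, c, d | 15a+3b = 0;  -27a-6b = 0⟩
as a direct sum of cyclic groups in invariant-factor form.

Answer: M ≅ ℤ^2 ⊕ ℤ/3 ⊕ ℤ/3

Derivation:
rank_ℚ(R)=2; free=4−2=2
SNF(R) diag = [3, 3] → torsion [3, 3]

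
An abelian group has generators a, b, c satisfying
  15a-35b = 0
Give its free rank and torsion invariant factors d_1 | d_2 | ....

Answer: M ≅ ℤ^2 ⊕ ℤ/5

Derivation:
rank_ℚ(R)=1; free=3−1=2
SNF(R) diag = [5] → torsion [5]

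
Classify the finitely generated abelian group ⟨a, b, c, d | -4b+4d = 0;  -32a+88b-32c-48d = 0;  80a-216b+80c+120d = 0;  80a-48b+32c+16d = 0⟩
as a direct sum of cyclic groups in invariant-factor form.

Answer: M ≅ ℤ/4 ⊕ ℤ/8 ⊕ ℤ/16 ⊕ ℤ/48

Derivation:
rank_ℚ(R)=4; free=4−4=0
SNF(R) diag = [4, 8, 16, 48] → torsion [4, 8, 16, 48]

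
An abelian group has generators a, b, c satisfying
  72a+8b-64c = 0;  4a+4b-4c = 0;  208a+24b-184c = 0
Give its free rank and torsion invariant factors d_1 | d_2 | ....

rank_ℚ(R)=3; free=3−3=0
SNF(R) diag = [4, 8, 8] → torsion [4, 8, 8]

Answer: M ≅ ℤ/4 ⊕ ℤ/8 ⊕ ℤ/8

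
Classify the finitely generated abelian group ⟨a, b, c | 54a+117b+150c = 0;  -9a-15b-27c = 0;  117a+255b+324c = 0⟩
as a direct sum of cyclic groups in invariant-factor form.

rank_ℚ(R)=3; free=3−3=0
SNF(R) diag = [3, 3, 9] → torsion [3, 3, 9]

Answer: M ≅ ℤ/3 ⊕ ℤ/3 ⊕ ℤ/9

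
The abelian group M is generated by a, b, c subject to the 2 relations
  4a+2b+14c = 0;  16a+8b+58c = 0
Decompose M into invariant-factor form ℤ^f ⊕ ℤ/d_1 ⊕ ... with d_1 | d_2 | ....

rank_ℚ(R)=2; free=3−2=1
SNF(R) diag = [2, 2] → torsion [2, 2]

Answer: M ≅ ℤ^1 ⊕ ℤ/2 ⊕ ℤ/2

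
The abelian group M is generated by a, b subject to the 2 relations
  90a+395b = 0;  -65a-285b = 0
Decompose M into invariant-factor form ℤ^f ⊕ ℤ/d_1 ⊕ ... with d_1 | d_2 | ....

Answer: M ≅ ℤ/5 ⊕ ℤ/5

Derivation:
rank_ℚ(R)=2; free=2−2=0
SNF(R) diag = [5, 5] → torsion [5, 5]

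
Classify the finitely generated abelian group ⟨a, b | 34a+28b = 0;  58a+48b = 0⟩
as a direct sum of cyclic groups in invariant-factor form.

rank_ℚ(R)=2; free=2−2=0
SNF(R) diag = [2, 4] → torsion [2, 4]

Answer: M ≅ ℤ/2 ⊕ ℤ/4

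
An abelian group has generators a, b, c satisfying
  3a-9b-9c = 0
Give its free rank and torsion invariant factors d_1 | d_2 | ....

rank_ℚ(R)=1; free=3−1=2
SNF(R) diag = [3] → torsion [3]

Answer: M ≅ ℤ^2 ⊕ ℤ/3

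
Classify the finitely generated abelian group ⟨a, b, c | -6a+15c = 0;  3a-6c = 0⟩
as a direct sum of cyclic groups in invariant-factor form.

Answer: M ≅ ℤ^1 ⊕ ℤ/3 ⊕ ℤ/3

Derivation:
rank_ℚ(R)=2; free=3−2=1
SNF(R) diag = [3, 3] → torsion [3, 3]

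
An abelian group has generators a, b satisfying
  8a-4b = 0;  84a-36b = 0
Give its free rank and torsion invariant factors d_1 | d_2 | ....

rank_ℚ(R)=2; free=2−2=0
SNF(R) diag = [4, 12] → torsion [4, 12]

Answer: M ≅ ℤ/4 ⊕ ℤ/12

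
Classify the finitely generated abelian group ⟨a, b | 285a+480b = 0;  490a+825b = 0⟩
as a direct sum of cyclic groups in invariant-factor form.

Answer: M ≅ ℤ/5 ⊕ ℤ/15

Derivation:
rank_ℚ(R)=2; free=2−2=0
SNF(R) diag = [5, 15] → torsion [5, 15]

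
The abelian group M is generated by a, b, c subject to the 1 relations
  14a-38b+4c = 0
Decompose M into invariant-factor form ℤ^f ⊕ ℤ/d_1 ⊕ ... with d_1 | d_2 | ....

rank_ℚ(R)=1; free=3−1=2
SNF(R) diag = [2] → torsion [2]

Answer: M ≅ ℤ^2 ⊕ ℤ/2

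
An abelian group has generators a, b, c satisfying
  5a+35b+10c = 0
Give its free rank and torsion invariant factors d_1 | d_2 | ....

Answer: M ≅ ℤ^2 ⊕ ℤ/5

Derivation:
rank_ℚ(R)=1; free=3−1=2
SNF(R) diag = [5] → torsion [5]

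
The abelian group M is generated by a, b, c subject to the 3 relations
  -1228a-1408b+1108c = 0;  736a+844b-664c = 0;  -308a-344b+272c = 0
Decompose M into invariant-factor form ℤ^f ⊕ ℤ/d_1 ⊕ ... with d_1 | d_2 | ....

rank_ℚ(R)=3; free=3−3=0
SNF(R) diag = [4, 12, 36] → torsion [4, 12, 36]

Answer: M ≅ ℤ/4 ⊕ ℤ/12 ⊕ ℤ/36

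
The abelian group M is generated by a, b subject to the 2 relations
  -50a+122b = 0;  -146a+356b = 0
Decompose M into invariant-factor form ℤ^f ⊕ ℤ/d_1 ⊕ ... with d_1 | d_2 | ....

rank_ℚ(R)=2; free=2−2=0
SNF(R) diag = [2, 6] → torsion [2, 6]

Answer: M ≅ ℤ/2 ⊕ ℤ/6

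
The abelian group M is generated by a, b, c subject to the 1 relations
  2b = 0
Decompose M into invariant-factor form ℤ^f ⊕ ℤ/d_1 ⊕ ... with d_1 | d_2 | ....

rank_ℚ(R)=1; free=3−1=2
SNF(R) diag = [2] → torsion [2]

Answer: M ≅ ℤ^2 ⊕ ℤ/2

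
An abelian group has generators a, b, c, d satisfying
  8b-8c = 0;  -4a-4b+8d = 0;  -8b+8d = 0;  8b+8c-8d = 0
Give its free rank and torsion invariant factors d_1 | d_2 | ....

Answer: M ≅ ℤ/4 ⊕ ℤ/8 ⊕ ℤ/8 ⊕ ℤ/8

Derivation:
rank_ℚ(R)=4; free=4−4=0
SNF(R) diag = [4, 8, 8, 8] → torsion [4, 8, 8, 8]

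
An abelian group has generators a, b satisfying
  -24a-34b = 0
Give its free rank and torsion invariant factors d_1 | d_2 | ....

rank_ℚ(R)=1; free=2−1=1
SNF(R) diag = [2] → torsion [2]

Answer: M ≅ ℤ^1 ⊕ ℤ/2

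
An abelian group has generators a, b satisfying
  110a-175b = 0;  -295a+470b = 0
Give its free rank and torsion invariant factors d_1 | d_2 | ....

Answer: M ≅ ℤ/5 ⊕ ℤ/15

Derivation:
rank_ℚ(R)=2; free=2−2=0
SNF(R) diag = [5, 15] → torsion [5, 15]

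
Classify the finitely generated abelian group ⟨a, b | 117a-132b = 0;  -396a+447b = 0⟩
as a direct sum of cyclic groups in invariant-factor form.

rank_ℚ(R)=2; free=2−2=0
SNF(R) diag = [3, 9] → torsion [3, 9]

Answer: M ≅ ℤ/3 ⊕ ℤ/9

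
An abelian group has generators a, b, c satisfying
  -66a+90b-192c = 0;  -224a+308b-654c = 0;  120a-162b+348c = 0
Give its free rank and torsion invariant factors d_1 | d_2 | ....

rank_ℚ(R)=3; free=3−3=0
SNF(R) diag = [2, 6, 6] → torsion [2, 6, 6]

Answer: M ≅ ℤ/2 ⊕ ℤ/6 ⊕ ℤ/6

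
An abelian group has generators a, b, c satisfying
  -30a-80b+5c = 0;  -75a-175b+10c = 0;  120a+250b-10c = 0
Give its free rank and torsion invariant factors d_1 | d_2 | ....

rank_ℚ(R)=3; free=3−3=0
SNF(R) diag = [5, 15, 30] → torsion [5, 15, 30]

Answer: M ≅ ℤ/5 ⊕ ℤ/15 ⊕ ℤ/30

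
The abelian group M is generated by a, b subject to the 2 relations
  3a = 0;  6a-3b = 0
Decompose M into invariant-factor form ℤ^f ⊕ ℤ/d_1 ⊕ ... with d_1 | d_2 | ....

Answer: M ≅ ℤ/3 ⊕ ℤ/3

Derivation:
rank_ℚ(R)=2; free=2−2=0
SNF(R) diag = [3, 3] → torsion [3, 3]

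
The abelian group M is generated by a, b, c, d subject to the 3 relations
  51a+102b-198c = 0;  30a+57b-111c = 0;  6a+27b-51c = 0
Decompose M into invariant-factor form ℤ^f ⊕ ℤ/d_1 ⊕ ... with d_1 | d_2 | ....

rank_ℚ(R)=3; free=4−3=1
SNF(R) diag = [3, 3, 6] → torsion [3, 3, 6]

Answer: M ≅ ℤ^1 ⊕ ℤ/3 ⊕ ℤ/3 ⊕ ℤ/6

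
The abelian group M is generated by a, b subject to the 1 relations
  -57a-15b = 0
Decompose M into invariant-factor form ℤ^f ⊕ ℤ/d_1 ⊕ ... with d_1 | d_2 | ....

rank_ℚ(R)=1; free=2−1=1
SNF(R) diag = [3] → torsion [3]

Answer: M ≅ ℤ^1 ⊕ ℤ/3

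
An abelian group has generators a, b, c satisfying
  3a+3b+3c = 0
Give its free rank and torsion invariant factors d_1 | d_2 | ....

Answer: M ≅ ℤ^2 ⊕ ℤ/3

Derivation:
rank_ℚ(R)=1; free=3−1=2
SNF(R) diag = [3] → torsion [3]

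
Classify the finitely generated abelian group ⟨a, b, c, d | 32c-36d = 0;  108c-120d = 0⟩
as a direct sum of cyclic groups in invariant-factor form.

Answer: M ≅ ℤ^2 ⊕ ℤ/4 ⊕ ℤ/12

Derivation:
rank_ℚ(R)=2; free=4−2=2
SNF(R) diag = [4, 12] → torsion [4, 12]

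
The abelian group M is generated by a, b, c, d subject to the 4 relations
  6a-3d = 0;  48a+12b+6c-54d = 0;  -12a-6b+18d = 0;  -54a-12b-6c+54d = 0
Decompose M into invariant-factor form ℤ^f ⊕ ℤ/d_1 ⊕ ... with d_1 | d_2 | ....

rank_ℚ(R)=4; free=4−4=0
SNF(R) diag = [3, 6, 6, 6] → torsion [3, 6, 6, 6]

Answer: M ≅ ℤ/3 ⊕ ℤ/6 ⊕ ℤ/6 ⊕ ℤ/6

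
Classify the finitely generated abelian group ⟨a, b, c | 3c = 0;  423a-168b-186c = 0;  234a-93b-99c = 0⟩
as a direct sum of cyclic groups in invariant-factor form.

rank_ℚ(R)=3; free=3−3=0
SNF(R) diag = [3, 3, 9] → torsion [3, 3, 9]

Answer: M ≅ ℤ/3 ⊕ ℤ/3 ⊕ ℤ/9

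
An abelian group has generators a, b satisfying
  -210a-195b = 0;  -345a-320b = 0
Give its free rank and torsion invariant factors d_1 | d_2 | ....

Answer: M ≅ ℤ/5 ⊕ ℤ/15

Derivation:
rank_ℚ(R)=2; free=2−2=0
SNF(R) diag = [5, 15] → torsion [5, 15]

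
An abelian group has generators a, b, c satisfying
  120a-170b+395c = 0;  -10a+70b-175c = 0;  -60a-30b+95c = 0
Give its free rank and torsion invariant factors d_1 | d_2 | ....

Answer: M ≅ ℤ/5 ⊕ ℤ/10 ⊕ ℤ/20

Derivation:
rank_ℚ(R)=3; free=3−3=0
SNF(R) diag = [5, 10, 20] → torsion [5, 10, 20]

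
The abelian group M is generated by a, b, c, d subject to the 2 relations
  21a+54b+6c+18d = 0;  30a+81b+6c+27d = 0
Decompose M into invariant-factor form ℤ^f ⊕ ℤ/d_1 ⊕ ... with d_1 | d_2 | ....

Answer: M ≅ ℤ^2 ⊕ ℤ/3 ⊕ ℤ/9

Derivation:
rank_ℚ(R)=2; free=4−2=2
SNF(R) diag = [3, 9] → torsion [3, 9]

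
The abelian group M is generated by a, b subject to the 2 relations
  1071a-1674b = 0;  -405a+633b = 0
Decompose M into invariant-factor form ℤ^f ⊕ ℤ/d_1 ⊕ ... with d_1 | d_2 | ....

Answer: M ≅ ℤ/3 ⊕ ℤ/9

Derivation:
rank_ℚ(R)=2; free=2−2=0
SNF(R) diag = [3, 9] → torsion [3, 9]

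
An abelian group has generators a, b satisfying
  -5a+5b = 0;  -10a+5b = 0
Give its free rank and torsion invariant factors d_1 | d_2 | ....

Answer: M ≅ ℤ/5 ⊕ ℤ/5

Derivation:
rank_ℚ(R)=2; free=2−2=0
SNF(R) diag = [5, 5] → torsion [5, 5]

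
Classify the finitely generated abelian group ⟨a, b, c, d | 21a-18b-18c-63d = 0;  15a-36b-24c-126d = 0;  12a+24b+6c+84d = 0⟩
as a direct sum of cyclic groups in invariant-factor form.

rank_ℚ(R)=3; free=4−3=1
SNF(R) diag = [3, 3, 6] → torsion [3, 3, 6]

Answer: M ≅ ℤ^1 ⊕ ℤ/3 ⊕ ℤ/3 ⊕ ℤ/6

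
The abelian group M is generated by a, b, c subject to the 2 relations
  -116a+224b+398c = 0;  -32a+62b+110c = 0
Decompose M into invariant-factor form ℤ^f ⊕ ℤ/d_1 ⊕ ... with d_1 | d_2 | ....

rank_ℚ(R)=2; free=3−2=1
SNF(R) diag = [2, 6] → torsion [2, 6]

Answer: M ≅ ℤ^1 ⊕ ℤ/2 ⊕ ℤ/6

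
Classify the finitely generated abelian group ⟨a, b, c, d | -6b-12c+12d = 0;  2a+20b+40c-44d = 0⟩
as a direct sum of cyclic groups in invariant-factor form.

rank_ℚ(R)=2; free=4−2=2
SNF(R) diag = [2, 6] → torsion [2, 6]

Answer: M ≅ ℤ^2 ⊕ ℤ/2 ⊕ ℤ/6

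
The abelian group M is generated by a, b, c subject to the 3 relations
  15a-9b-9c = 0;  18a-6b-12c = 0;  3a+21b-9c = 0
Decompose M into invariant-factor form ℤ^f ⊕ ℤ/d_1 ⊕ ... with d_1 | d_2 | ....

rank_ℚ(R)=3; free=3−3=0
SNF(R) diag = [3, 6, 6] → torsion [3, 6, 6]

Answer: M ≅ ℤ/3 ⊕ ℤ/6 ⊕ ℤ/6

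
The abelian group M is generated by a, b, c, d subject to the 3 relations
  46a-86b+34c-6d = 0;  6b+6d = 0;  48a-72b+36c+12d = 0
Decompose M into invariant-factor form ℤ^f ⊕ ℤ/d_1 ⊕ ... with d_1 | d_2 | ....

rank_ℚ(R)=3; free=4−3=1
SNF(R) diag = [2, 6, 12] → torsion [2, 6, 12]

Answer: M ≅ ℤ^1 ⊕ ℤ/2 ⊕ ℤ/6 ⊕ ℤ/12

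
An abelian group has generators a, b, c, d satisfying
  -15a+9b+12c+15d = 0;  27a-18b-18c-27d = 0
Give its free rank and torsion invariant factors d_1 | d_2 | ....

rank_ℚ(R)=2; free=4−2=2
SNF(R) diag = [3, 9] → torsion [3, 9]

Answer: M ≅ ℤ^2 ⊕ ℤ/3 ⊕ ℤ/9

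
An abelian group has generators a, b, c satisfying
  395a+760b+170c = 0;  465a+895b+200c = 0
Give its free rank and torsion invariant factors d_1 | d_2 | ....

Answer: M ≅ ℤ^1 ⊕ ℤ/5 ⊕ ℤ/5

Derivation:
rank_ℚ(R)=2; free=3−2=1
SNF(R) diag = [5, 5] → torsion [5, 5]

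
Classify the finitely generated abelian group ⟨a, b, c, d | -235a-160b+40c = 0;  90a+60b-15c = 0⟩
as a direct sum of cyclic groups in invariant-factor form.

Answer: M ≅ ℤ^2 ⊕ ℤ/5 ⊕ ℤ/15

Derivation:
rank_ℚ(R)=2; free=4−2=2
SNF(R) diag = [5, 15] → torsion [5, 15]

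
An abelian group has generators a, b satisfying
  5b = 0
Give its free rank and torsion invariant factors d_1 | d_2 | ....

Answer: M ≅ ℤ^1 ⊕ ℤ/5

Derivation:
rank_ℚ(R)=1; free=2−1=1
SNF(R) diag = [5] → torsion [5]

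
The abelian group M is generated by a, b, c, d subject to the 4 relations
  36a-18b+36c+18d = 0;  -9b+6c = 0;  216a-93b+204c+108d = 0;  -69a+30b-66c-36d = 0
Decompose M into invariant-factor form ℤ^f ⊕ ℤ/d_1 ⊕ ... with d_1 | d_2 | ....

Answer: M ≅ ℤ/3 ⊕ ℤ/3 ⊕ ℤ/6 ⊕ ℤ/18

Derivation:
rank_ℚ(R)=4; free=4−4=0
SNF(R) diag = [3, 3, 6, 18] → torsion [3, 3, 6, 18]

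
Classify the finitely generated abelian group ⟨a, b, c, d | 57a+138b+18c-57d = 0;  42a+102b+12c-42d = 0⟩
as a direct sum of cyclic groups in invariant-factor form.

Answer: M ≅ ℤ^2 ⊕ ℤ/3 ⊕ ℤ/6

Derivation:
rank_ℚ(R)=2; free=4−2=2
SNF(R) diag = [3, 6] → torsion [3, 6]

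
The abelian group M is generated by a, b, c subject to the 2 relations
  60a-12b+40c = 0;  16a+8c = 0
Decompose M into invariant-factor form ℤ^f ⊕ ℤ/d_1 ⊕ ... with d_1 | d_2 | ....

Answer: M ≅ ℤ^1 ⊕ ℤ/4 ⊕ ℤ/8

Derivation:
rank_ℚ(R)=2; free=3−2=1
SNF(R) diag = [4, 8] → torsion [4, 8]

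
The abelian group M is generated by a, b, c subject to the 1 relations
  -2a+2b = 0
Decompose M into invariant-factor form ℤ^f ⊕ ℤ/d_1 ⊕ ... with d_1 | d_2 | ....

rank_ℚ(R)=1; free=3−1=2
SNF(R) diag = [2] → torsion [2]

Answer: M ≅ ℤ^2 ⊕ ℤ/2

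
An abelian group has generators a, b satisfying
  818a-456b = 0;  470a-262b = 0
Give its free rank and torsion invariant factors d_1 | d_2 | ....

Answer: M ≅ ℤ/2 ⊕ ℤ/2

Derivation:
rank_ℚ(R)=2; free=2−2=0
SNF(R) diag = [2, 2] → torsion [2, 2]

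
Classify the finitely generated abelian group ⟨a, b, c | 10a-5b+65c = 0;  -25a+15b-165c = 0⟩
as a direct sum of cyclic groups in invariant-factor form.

rank_ℚ(R)=2; free=3−2=1
SNF(R) diag = [5, 5] → torsion [5, 5]

Answer: M ≅ ℤ^1 ⊕ ℤ/5 ⊕ ℤ/5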